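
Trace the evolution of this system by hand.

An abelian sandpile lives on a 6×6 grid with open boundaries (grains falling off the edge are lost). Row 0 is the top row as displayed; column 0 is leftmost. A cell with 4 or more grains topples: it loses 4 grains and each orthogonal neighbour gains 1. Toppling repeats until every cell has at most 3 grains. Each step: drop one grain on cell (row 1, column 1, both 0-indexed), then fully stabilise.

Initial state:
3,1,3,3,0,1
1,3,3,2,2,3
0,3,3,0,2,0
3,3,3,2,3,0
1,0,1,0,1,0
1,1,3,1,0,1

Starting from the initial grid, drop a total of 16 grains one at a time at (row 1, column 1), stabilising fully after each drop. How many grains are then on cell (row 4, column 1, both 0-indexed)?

0) 3,1,3,3,0,1
1,3,3,2,2,3
0,3,3,0,2,0
3,3,3,2,3,0
1,0,1,0,1,0
1,1,3,1,0,1
1) 3,3,1,1,1,1
2,2,3,0,3,3
2,2,2,2,2,0
0,2,1,3,3,0
2,1,2,0,1,0
1,1,3,1,0,1
2) 3,3,1,1,1,1
2,3,3,0,3,3
2,2,2,2,2,0
0,2,1,3,3,0
2,1,2,0,1,0
1,1,3,1,0,1
3) 1,1,3,1,1,1
0,3,0,1,3,3
3,3,3,2,2,0
0,2,1,3,3,0
2,1,2,0,1,0
1,1,3,1,0,1
4) 1,2,3,1,1,1
2,1,2,1,3,3
0,2,0,3,2,0
1,3,2,3,3,0
2,1,2,0,1,0
1,1,3,1,0,1
5) 1,2,3,1,1,1
2,2,2,1,3,3
0,2,0,3,2,0
1,3,2,3,3,0
2,1,2,0,1,0
1,1,3,1,0,1
6) 1,2,3,1,1,1
2,3,2,1,3,3
0,2,0,3,2,0
1,3,2,3,3,0
2,1,2,0,1,0
1,1,3,1,0,1
7) 1,3,3,1,1,1
3,0,3,1,3,3
0,3,0,3,2,0
1,3,2,3,3,0
2,1,2,0,1,0
1,1,3,1,0,1
8) 1,3,3,1,1,1
3,1,3,1,3,3
0,3,0,3,2,0
1,3,2,3,3,0
2,1,2,0,1,0
1,1,3,1,0,1
9) 1,3,3,1,1,1
3,2,3,1,3,3
0,3,0,3,2,0
1,3,2,3,3,0
2,1,2,0,1,0
1,1,3,1,0,1
10) 1,3,3,1,1,1
3,3,3,1,3,3
0,3,0,3,2,0
1,3,2,3,3,0
2,1,2,0,1,0
1,1,3,1,0,1
11) 3,2,1,2,1,1
1,0,2,2,3,3
2,2,2,3,2,0
2,0,3,3,3,0
2,2,2,0,1,0
1,1,3,1,0,1
12) 3,2,1,2,1,1
1,1,2,2,3,3
2,2,2,3,2,0
2,0,3,3,3,0
2,2,2,0,1,0
1,1,3,1,0,1
13) 3,2,1,2,1,1
1,2,2,2,3,3
2,2,2,3,2,0
2,0,3,3,3,0
2,2,2,0,1,0
1,1,3,1,0,1
14) 3,2,1,2,1,1
1,3,2,2,3,3
2,2,2,3,2,0
2,0,3,3,3,0
2,2,2,0,1,0
1,1,3,1,0,1
15) 3,3,1,2,1,1
2,0,3,2,3,3
2,3,2,3,2,0
2,0,3,3,3,0
2,2,2,0,1,0
1,1,3,1,0,1
16) 3,3,1,2,1,1
2,1,3,2,3,3
2,3,2,3,2,0
2,0,3,3,3,0
2,2,2,0,1,0
1,1,3,1,0,1

2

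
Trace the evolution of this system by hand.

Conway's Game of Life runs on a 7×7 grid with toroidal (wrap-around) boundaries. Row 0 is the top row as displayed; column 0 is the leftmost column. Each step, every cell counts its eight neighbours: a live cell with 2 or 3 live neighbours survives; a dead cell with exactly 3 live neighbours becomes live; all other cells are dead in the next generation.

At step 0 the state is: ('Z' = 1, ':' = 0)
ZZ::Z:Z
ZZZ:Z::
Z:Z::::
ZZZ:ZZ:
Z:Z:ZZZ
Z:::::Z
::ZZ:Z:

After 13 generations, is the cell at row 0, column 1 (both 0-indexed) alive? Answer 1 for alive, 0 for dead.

0

k=0  ZZ::Z:Z
ZZZ:Z::
Z:Z::::
ZZZ:ZZ:
Z:Z:ZZZ
Z:::::Z
::ZZ:Z:
k=1  ::::Z:Z
::Z::Z:
::::ZZ:
::Z:Z::
::Z:Z::
Z:Z::::
::ZZZZ:
k=2  ::Z:::Z
:::Z::Z
::::ZZ:
::::Z::
::Z::::
::Z::Z:
:ZZ:ZZZ
k=3  :ZZ:Z:Z
:::ZZ:Z
:::ZZZ:
:::ZZZ:
:::Z:::
::Z:ZZZ
ZZZ:Z:Z
k=4  ::::Z:Z
Z:::::Z
::Z:::Z
::Z::Z:
::Z:::Z
::Z:Z:Z
::::Z::
k=5  Z:::::Z
Z:::::Z
ZZ:::ZZ
:ZZZ:ZZ
:ZZ:::Z
:::::::
::::Z::
k=6  Z::::ZZ
:::::::
::::Z::
:::ZZ::
:Z:Z:ZZ
:::::::
:::::::
k=7  ::::::Z
:::::ZZ
:::ZZ::
::ZZ:::
::ZZ:Z:
:::::::
::::::Z
k=8  Z:::::Z
::::ZZZ
::ZZZZ:
:::::::
::ZZZ::
:::::::
:::::::
k=9  Z:::::Z
Z::::::
:::Z::Z
:::::Z:
:::Z:::
:::Z:::
:::::::
k=10  Z:::::Z
Z::::::
::::::Z
::::Z::
::::Z::
:::::::
:::::::
k=11  Z:::::Z
Z::::::
:::::::
:::::Z:
:::::::
:::::::
:::::::
k=12  Z:::::Z
Z:::::Z
:::::::
:::::::
:::::::
:::::::
:::::::
k=13  Z:::::Z
Z:::::Z
:::::::
:::::::
:::::::
:::::::
:::::::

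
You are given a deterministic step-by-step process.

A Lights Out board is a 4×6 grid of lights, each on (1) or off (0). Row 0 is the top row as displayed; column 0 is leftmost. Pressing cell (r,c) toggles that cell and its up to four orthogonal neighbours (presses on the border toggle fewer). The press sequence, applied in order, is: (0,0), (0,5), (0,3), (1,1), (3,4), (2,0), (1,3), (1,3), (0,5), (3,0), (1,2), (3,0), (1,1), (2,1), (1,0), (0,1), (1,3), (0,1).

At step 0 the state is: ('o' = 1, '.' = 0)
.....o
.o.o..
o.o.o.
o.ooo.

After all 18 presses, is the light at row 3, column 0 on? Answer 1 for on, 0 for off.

k=0  .....o
.o.o..
o.o.o.
o.ooo.
k=1  oo...o
oo.o..
o.o.o.
o.ooo.
k=2  oo..o.
oo.o.o
o.o.o.
o.ooo.
k=3  oooo..
oo...o
o.o.o.
o.ooo.
k=4  o.oo..
..o..o
ooo.o.
o.ooo.
k=5  o.oo..
..o..o
ooo...
o.o..o
k=6  o.oo..
o.o..o
..o...
..o..o
k=7  o.o...
o..ooo
..oo..
..o..o
k=8  o.oo..
o.o..o
..o...
..o..o
k=9  o.oooo
o.o...
..o...
..o..o
k=10  o.oooo
o.o...
o.o...
ooo..o
k=11  o..ooo
oo.o..
o.....
ooo..o
k=12  o..ooo
oo.o..
......
..o..o
k=13  oo.ooo
..oo..
.o....
..o..o
k=14  oo.ooo
.ooo..
o.o...
.oo..o
k=15  .o.ooo
o.oo..
..o...
.oo..o
k=16  o.oooo
oooo..
..o...
.oo..o
k=17  o.o.oo
oo..o.
..oo..
.oo..o
k=18  .o..oo
o...o.
..oo..
.oo..o

0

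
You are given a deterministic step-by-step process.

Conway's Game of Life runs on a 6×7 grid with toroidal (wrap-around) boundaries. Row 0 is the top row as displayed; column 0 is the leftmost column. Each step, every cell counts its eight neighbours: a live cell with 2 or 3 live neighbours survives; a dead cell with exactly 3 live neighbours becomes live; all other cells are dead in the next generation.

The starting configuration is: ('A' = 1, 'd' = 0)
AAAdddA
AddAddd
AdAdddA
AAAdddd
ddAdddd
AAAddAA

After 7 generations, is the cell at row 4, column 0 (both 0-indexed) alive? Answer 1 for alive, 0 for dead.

k=0  AAAdddA
AddAddd
AdAdddA
AAAdddd
ddAdddd
AAAddAA
k=1  dddAdAd
dddAddd
ddAAddA
AdAAddA
dddAddd
dddAdAd
k=2  ddAAddd
dddAddd
AAddAdA
AAddAdA
dddAddA
ddAAddd
k=3  ddddAdd
AAdAAdd
dAAAAdA
dAAAAdd
dAdAAAA
ddddAdd
k=4  ddddAAd
AAddddd
ddddddd
ddddddA
AAddddd
ddddddd
k=5  ddddddd
ddddddd
Adddddd
Adddddd
Adddddd
ddddddd
k=6  ddddddd
ddddddd
ddddddd
AAddddA
ddddddd
ddddddd
k=7  ddddddd
ddddddd
Adddddd
Adddddd
Adddddd
ddddddd

1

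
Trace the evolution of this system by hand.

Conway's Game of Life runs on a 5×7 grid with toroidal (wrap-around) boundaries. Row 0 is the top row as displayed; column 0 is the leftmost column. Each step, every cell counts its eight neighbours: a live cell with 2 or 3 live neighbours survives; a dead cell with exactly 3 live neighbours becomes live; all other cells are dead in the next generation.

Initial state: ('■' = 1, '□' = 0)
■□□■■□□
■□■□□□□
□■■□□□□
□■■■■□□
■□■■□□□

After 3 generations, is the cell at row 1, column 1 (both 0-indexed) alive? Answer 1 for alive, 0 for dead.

1

0) ■□□■■□□
■□■□□□□
□■■□□□□
□■■■■□□
■□■■□□□
1) ■□□□■□■
■□■□□□□
■□□□□□□
■□□□■□□
■□□□□□□
2) ■□□□□□■
■□□□□□□
■□□□□□■
■■□□□□■
■■□□□■□
3) □□□□□□□
□■□□□□□
□□□□□□□
□□□□□■□
□□□□□■□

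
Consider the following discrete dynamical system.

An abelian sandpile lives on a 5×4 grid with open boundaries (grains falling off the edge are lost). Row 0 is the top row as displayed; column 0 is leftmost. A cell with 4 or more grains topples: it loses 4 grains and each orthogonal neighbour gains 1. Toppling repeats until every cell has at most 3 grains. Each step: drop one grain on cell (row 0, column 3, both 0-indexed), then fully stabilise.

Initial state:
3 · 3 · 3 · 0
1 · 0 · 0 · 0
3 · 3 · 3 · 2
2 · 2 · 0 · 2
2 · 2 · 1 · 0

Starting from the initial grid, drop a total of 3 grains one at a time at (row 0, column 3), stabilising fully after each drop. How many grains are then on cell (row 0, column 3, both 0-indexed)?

3

step 0: 3 · 3 · 3 · 0
1 · 0 · 0 · 0
3 · 3 · 3 · 2
2 · 2 · 0 · 2
2 · 2 · 1 · 0
step 1: 3 · 3 · 3 · 1
1 · 0 · 0 · 0
3 · 3 · 3 · 2
2 · 2 · 0 · 2
2 · 2 · 1 · 0
step 2: 3 · 3 · 3 · 2
1 · 0 · 0 · 0
3 · 3 · 3 · 2
2 · 2 · 0 · 2
2 · 2 · 1 · 0
step 3: 3 · 3 · 3 · 3
1 · 0 · 0 · 0
3 · 3 · 3 · 2
2 · 2 · 0 · 2
2 · 2 · 1 · 0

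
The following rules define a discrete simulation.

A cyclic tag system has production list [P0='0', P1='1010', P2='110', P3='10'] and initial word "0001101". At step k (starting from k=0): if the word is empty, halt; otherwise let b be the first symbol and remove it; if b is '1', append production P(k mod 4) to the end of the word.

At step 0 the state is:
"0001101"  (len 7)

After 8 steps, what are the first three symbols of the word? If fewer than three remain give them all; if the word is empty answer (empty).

[0] "0001101"  (len 7)
[1] "001101"  (len 6)
[2] "01101"  (len 5)
[3] "1101"  (len 4)
[4] "10110"  (len 5)
[5] "01100"  (len 5)
[6] "1100"  (len 4)
[7] "100110"  (len 6)
[8] "0011010"  (len 7)

001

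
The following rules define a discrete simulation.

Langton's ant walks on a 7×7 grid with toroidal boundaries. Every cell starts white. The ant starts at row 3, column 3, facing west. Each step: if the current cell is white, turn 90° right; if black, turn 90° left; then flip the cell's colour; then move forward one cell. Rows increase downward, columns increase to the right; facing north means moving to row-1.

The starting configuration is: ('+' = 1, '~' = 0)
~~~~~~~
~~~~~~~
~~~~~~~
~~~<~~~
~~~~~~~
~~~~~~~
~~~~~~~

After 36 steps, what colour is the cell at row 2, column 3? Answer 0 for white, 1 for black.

1

[0] ~~~~~~~
~~~~~~~
~~~~~~~
~~~<~~~
~~~~~~~
~~~~~~~
~~~~~~~
[1] ~~~~~~~
~~~~~~~
~~~^~~~
~~~+~~~
~~~~~~~
~~~~~~~
~~~~~~~
[2] ~~~~~~~
~~~~~~~
~~~+>~~
~~~+~~~
~~~~~~~
~~~~~~~
~~~~~~~
[3] ~~~~~~~
~~~~~~~
~~~++~~
~~~+v~~
~~~~~~~
~~~~~~~
~~~~~~~
[4] ~~~~~~~
~~~~~~~
~~~++~~
~~~<+~~
~~~~~~~
~~~~~~~
~~~~~~~
[5] ~~~~~~~
~~~~~~~
~~~++~~
~~~~+~~
~~~v~~~
~~~~~~~
~~~~~~~
[6] ~~~~~~~
~~~~~~~
~~~++~~
~~~~+~~
~~<+~~~
~~~~~~~
~~~~~~~
[7] ~~~~~~~
~~~~~~~
~~~++~~
~~^~+~~
~~++~~~
~~~~~~~
~~~~~~~
[8] ~~~~~~~
~~~~~~~
~~~++~~
~~+>+~~
~~++~~~
~~~~~~~
~~~~~~~
[9] ~~~~~~~
~~~~~~~
~~~++~~
~~+++~~
~~+v~~~
~~~~~~~
~~~~~~~
[10] ~~~~~~~
~~~~~~~
~~~++~~
~~+++~~
~~+~>~~
~~~~~~~
~~~~~~~
[11] ~~~~~~~
~~~~~~~
~~~++~~
~~+++~~
~~+~+~~
~~~~v~~
~~~~~~~
[12] ~~~~~~~
~~~~~~~
~~~++~~
~~+++~~
~~+~+~~
~~~<+~~
~~~~~~~
[13] ~~~~~~~
~~~~~~~
~~~++~~
~~+++~~
~~+^+~~
~~~++~~
~~~~~~~
[14] ~~~~~~~
~~~~~~~
~~~++~~
~~+++~~
~~++>~~
~~~++~~
~~~~~~~
[15] ~~~~~~~
~~~~~~~
~~~++~~
~~++^~~
~~++~~~
~~~++~~
~~~~~~~
[16] ~~~~~~~
~~~~~~~
~~~++~~
~~+<~~~
~~++~~~
~~~++~~
~~~~~~~
[17] ~~~~~~~
~~~~~~~
~~~++~~
~~+~~~~
~~+v~~~
~~~++~~
~~~~~~~
[18] ~~~~~~~
~~~~~~~
~~~++~~
~~+~~~~
~~+~>~~
~~~++~~
~~~~~~~
[19] ~~~~~~~
~~~~~~~
~~~++~~
~~+~~~~
~~+~+~~
~~~+v~~
~~~~~~~
[20] ~~~~~~~
~~~~~~~
~~~++~~
~~+~~~~
~~+~+~~
~~~+~>~
~~~~~~~
[21] ~~~~~~~
~~~~~~~
~~~++~~
~~+~~~~
~~+~+~~
~~~+~+~
~~~~~v~
[22] ~~~~~~~
~~~~~~~
~~~++~~
~~+~~~~
~~+~+~~
~~~+~+~
~~~~<+~
[23] ~~~~~~~
~~~~~~~
~~~++~~
~~+~~~~
~~+~+~~
~~~+^+~
~~~~++~
[24] ~~~~~~~
~~~~~~~
~~~++~~
~~+~~~~
~~+~+~~
~~~++>~
~~~~++~
[25] ~~~~~~~
~~~~~~~
~~~++~~
~~+~~~~
~~+~+^~
~~~++~~
~~~~++~
[26] ~~~~~~~
~~~~~~~
~~~++~~
~~+~~~~
~~+~++>
~~~++~~
~~~~++~
[27] ~~~~~~~
~~~~~~~
~~~++~~
~~+~~~~
~~+~+++
~~~++~v
~~~~++~
[28] ~~~~~~~
~~~~~~~
~~~++~~
~~+~~~~
~~+~+++
~~~++<+
~~~~++~
[29] ~~~~~~~
~~~~~~~
~~~++~~
~~+~~~~
~~+~+^+
~~~++++
~~~~++~
[30] ~~~~~~~
~~~~~~~
~~~++~~
~~+~~~~
~~+~<~+
~~~++++
~~~~++~
[31] ~~~~~~~
~~~~~~~
~~~++~~
~~+~~~~
~~+~~~+
~~~+v++
~~~~++~
[32] ~~~~~~~
~~~~~~~
~~~++~~
~~+~~~~
~~+~~~+
~~~+~>+
~~~~++~
[33] ~~~~~~~
~~~~~~~
~~~++~~
~~+~~~~
~~+~~^+
~~~+~~+
~~~~++~
[34] ~~~~~~~
~~~~~~~
~~~++~~
~~+~~~~
~~+~~+>
~~~+~~+
~~~~++~
[35] ~~~~~~~
~~~~~~~
~~~++~~
~~+~~~^
~~+~~+~
~~~+~~+
~~~~++~
[36] ~~~~~~~
~~~~~~~
~~~++~~
>~+~~~+
~~+~~+~
~~~+~~+
~~~~++~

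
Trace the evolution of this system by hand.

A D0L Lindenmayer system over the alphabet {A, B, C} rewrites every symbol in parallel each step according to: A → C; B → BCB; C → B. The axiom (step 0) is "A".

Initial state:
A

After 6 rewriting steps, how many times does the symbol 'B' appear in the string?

29

t=0: A
t=1: C
t=2: B
t=3: BCB
t=4: BCBBBCB
t=5: BCBBBCBBCBBCBBBCB
t=6: BCBBBCBBCBBCBBBCBBCBBBCBBCBBBCBBCBBCBBBCB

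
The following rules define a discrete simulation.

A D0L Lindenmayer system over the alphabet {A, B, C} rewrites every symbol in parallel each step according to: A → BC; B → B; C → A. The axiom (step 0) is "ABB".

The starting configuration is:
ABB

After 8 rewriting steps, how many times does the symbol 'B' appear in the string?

0) ABB
1) BCBB
2) BABB
3) BBCBB
4) BBABB
5) BBBCBB
6) BBBABB
7) BBBBCBB
8) BBBBABB

6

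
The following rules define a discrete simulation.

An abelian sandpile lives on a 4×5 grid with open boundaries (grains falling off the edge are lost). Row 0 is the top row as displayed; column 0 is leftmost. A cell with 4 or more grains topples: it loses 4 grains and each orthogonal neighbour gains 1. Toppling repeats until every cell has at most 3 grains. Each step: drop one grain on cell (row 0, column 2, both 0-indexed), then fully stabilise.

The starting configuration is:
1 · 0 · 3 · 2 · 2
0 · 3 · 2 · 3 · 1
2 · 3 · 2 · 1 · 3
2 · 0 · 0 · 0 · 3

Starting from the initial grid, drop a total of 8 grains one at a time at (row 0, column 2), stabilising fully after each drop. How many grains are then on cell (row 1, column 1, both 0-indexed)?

3

0) 1 · 0 · 3 · 2 · 2
0 · 3 · 2 · 3 · 1
2 · 3 · 2 · 1 · 3
2 · 0 · 0 · 0 · 3
1) 1 · 1 · 0 · 3 · 2
0 · 3 · 3 · 3 · 1
2 · 3 · 2 · 1 · 3
2 · 0 · 0 · 0 · 3
2) 1 · 1 · 1 · 3 · 2
0 · 3 · 3 · 3 · 1
2 · 3 · 2 · 1 · 3
2 · 0 · 0 · 0 · 3
3) 1 · 1 · 2 · 3 · 2
0 · 3 · 3 · 3 · 1
2 · 3 · 2 · 1 · 3
2 · 0 · 0 · 0 · 3
4) 1 · 1 · 3 · 3 · 2
0 · 3 · 3 · 3 · 1
2 · 3 · 2 · 1 · 3
2 · 0 · 0 · 0 · 3
5) 1 · 3 · 2 · 1 · 3
1 · 1 · 3 · 1 · 2
3 · 1 · 0 · 3 · 3
2 · 1 · 1 · 0 · 3
6) 1 · 3 · 3 · 1 · 3
1 · 1 · 3 · 1 · 2
3 · 1 · 0 · 3 · 3
2 · 1 · 1 · 0 · 3
7) 2 · 0 · 2 · 2 · 3
1 · 3 · 0 · 2 · 2
3 · 1 · 1 · 3 · 3
2 · 1 · 1 · 0 · 3
8) 2 · 0 · 3 · 2 · 3
1 · 3 · 0 · 2 · 2
3 · 1 · 1 · 3 · 3
2 · 1 · 1 · 0 · 3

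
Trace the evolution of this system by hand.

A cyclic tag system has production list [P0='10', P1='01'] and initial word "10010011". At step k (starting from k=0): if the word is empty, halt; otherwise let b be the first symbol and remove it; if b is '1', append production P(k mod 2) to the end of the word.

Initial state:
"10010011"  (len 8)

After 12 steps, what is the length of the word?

t=0: "10010011"  (len 8)
t=1: "001001110"  (len 9)
t=2: "01001110"  (len 8)
t=3: "1001110"  (len 7)
t=4: "00111001"  (len 8)
t=5: "0111001"  (len 7)
t=6: "111001"  (len 6)
t=7: "1100110"  (len 7)
t=8: "10011001"  (len 8)
t=9: "001100110"  (len 9)
t=10: "01100110"  (len 8)
t=11: "1100110"  (len 7)
t=12: "10011001"  (len 8)

8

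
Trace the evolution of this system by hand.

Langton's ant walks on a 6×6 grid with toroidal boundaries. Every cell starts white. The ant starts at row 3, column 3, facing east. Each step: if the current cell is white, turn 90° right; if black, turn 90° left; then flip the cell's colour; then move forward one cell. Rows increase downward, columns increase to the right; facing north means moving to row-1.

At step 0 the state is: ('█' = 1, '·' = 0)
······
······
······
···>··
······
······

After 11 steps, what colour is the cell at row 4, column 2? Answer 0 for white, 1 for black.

0) ······
······
······
···>··
······
······
1) ······
······
······
···█··
···v··
······
2) ······
······
······
···█··
··<█··
······
3) ······
······
······
··^█··
··██··
······
4) ······
······
······
··█>··
··██··
······
5) ······
······
···^··
··█···
··██··
······
6) ······
······
···█>·
··█···
··██··
······
7) ······
······
···██·
··█·v·
··██··
······
8) ······
······
···██·
··█<█·
··██··
······
9) ······
······
···^█·
··███·
··██··
······
10) ······
······
··<·█·
··███·
··██··
······
11) ······
··^···
··█·█·
··███·
··██··
······

1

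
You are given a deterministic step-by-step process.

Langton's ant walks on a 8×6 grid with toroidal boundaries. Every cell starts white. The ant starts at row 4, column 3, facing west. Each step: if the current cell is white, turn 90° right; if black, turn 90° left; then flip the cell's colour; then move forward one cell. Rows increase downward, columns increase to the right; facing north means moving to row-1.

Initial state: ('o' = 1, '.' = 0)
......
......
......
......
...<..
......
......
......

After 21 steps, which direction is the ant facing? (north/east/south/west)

0) ......
......
......
......
...<..
......
......
......
1) ......
......
......
...^..
...o..
......
......
......
2) ......
......
......
...o>.
...o..
......
......
......
3) ......
......
......
...oo.
...ov.
......
......
......
4) ......
......
......
...oo.
...<o.
......
......
......
5) ......
......
......
...oo.
....o.
...v..
......
......
6) ......
......
......
...oo.
....o.
..<o..
......
......
7) ......
......
......
...oo.
..^.o.
..oo..
......
......
8) ......
......
......
...oo.
..o>o.
..oo..
......
......
9) ......
......
......
...oo.
..ooo.
..ov..
......
......
10) ......
......
......
...oo.
..ooo.
..o.>.
......
......
11) ......
......
......
...oo.
..ooo.
..o.o.
....v.
......
12) ......
......
......
...oo.
..ooo.
..o.o.
...<o.
......
13) ......
......
......
...oo.
..ooo.
..o^o.
...oo.
......
14) ......
......
......
...oo.
..ooo.
..oo>.
...oo.
......
15) ......
......
......
...oo.
..oo^.
..oo..
...oo.
......
16) ......
......
......
...oo.
..o<..
..oo..
...oo.
......
17) ......
......
......
...oo.
..o...
..ov..
...oo.
......
18) ......
......
......
...oo.
..o...
..o.>.
...oo.
......
19) ......
......
......
...oo.
..o...
..o.o.
...ov.
......
20) ......
......
......
...oo.
..o...
..o.o.
...o.>
......
21) ......
......
......
...oo.
..o...
..o.o.
...o.o
.....v

south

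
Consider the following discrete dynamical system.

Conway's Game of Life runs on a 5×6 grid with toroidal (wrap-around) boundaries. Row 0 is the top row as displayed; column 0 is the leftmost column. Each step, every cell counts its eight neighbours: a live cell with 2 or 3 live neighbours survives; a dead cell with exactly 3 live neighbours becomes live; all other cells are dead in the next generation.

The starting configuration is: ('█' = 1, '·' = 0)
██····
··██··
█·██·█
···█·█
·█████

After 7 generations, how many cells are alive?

4

0) ██····
··██··
█·██·█
···█·█
·█████
1) █····█
···███
██···█
······
·█·█·█
2) ··██··
·█····
█····█
·██·██
····██
3) ··███·
███···
··█·██
·█·█··
██···█
4) ···██·
█·····
····██
·█·█··
██···█
5) ·█··█·
···█··
█···██
·██···
██·█·█
6) ·█·███
█··█··
██████
··██··
···███
7) ······
······
█····█
······
█····█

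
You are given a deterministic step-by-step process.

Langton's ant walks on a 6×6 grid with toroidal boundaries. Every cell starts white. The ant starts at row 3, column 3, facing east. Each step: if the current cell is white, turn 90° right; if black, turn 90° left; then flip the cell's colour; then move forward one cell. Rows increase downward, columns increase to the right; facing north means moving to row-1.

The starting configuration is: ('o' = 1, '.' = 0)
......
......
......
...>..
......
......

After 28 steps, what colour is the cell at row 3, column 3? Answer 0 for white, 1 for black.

0

k=0  ......
......
......
...>..
......
......
k=1  ......
......
......
...o..
...v..
......
k=2  ......
......
......
...o..
..<o..
......
k=3  ......
......
......
..^o..
..oo..
......
k=4  ......
......
......
..o>..
..oo..
......
k=5  ......
......
...^..
..o...
..oo..
......
k=6  ......
......
...o>.
..o...
..oo..
......
k=7  ......
......
...oo.
..o.v.
..oo..
......
k=8  ......
......
...oo.
..o<o.
..oo..
......
k=9  ......
......
...^o.
..ooo.
..oo..
......
k=10  ......
......
..<.o.
..ooo.
..oo..
......
k=11  ......
..^...
..o.o.
..ooo.
..oo..
......
k=12  ......
..o>..
..o.o.
..ooo.
..oo..
......
k=13  ......
..oo..
..ovo.
..ooo.
..oo..
......
k=14  ......
..oo..
..<oo.
..ooo.
..oo..
......
k=15  ......
..oo..
...oo.
..voo.
..oo..
......
k=16  ......
..oo..
...oo.
...>o.
..oo..
......
k=17  ......
..oo..
...^o.
....o.
..oo..
......
k=18  ......
..oo..
..<.o.
....o.
..oo..
......
k=19  ......
..^o..
..o.o.
....o.
..oo..
......
k=20  ......
.<.o..
..o.o.
....o.
..oo..
......
k=21  .^....
.o.o..
..o.o.
....o.
..oo..
......
k=22  .o>...
.o.o..
..o.o.
....o.
..oo..
......
k=23  .oo...
.ovo..
..o.o.
....o.
..oo..
......
k=24  .oo...
.<oo..
..o.o.
....o.
..oo..
......
k=25  .oo...
..oo..
.vo.o.
....o.
..oo..
......
k=26  .oo...
..oo..
<oo.o.
....o.
..oo..
......
k=27  .oo...
^.oo..
ooo.o.
....o.
..oo..
......
k=28  .oo...
o>oo..
ooo.o.
....o.
..oo..
......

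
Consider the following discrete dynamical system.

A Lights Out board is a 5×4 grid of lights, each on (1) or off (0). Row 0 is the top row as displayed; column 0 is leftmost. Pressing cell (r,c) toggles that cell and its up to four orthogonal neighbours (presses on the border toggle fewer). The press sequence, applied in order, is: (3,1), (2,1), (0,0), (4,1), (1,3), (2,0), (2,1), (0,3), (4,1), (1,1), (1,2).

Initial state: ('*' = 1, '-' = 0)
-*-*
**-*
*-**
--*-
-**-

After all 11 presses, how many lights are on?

gen 0: -*-*
**-*
*-**
--*-
-**-
gen 1: -*-*
**-*
****
**--
--*-
gen 2: -*-*
*--*
---*
*---
--*-
gen 3: *--*
---*
---*
*---
--*-
gen 4: *--*
---*
---*
**--
**--
gen 5: *---
--*-
----
**--
**--
gen 6: *---
*-*-
**--
-*--
**--
gen 7: *---
***-
--*-
----
**--
gen 8: *-**
****
--*-
----
**--
gen 9: *-**
****
--*-
-*--
--*-
gen 10: ****
---*
-**-
-*--
--*-
gen 11: **-*
-**-
-*--
-*--
--*-

8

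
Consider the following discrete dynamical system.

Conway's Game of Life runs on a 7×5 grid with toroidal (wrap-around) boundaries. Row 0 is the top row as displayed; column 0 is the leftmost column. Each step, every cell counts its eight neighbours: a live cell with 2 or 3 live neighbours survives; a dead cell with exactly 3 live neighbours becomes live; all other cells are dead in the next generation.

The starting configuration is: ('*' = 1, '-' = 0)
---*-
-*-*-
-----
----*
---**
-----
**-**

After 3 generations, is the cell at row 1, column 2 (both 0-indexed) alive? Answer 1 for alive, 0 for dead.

t=0: ---*-
-*-*-
-----
----*
---**
-----
**-**
t=1: -*-*-
--*--
-----
---**
---**
--*--
*-***
t=2: **---
--*--
---*-
---**
--*-*
***--
*---*
t=3: **--*
-**--
--***
--*-*
--*-*
--*--
--*-*

1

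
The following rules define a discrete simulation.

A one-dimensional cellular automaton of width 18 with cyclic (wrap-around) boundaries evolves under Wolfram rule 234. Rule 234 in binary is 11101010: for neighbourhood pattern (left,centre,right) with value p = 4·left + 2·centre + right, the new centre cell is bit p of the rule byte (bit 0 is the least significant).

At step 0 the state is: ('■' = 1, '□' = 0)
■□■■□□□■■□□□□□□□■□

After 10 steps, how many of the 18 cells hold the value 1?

18

step 0: ■□■■□□□■■□□□□□□□■□
step 1: □■■■□□■■■□□□□□□■□■
step 2: ■■■■□■■■■□□□□□■□■□
step 3: ■■■■■■■■■□□□□■□■□■
step 4: ■■■■■■■■■□□□■□■□■■
step 5: ■■■■■■■■■□□■□■□■■■
step 6: ■■■■■■■■■□■□■□■■■■
step 7: ■■■■■■■■■■□■□■■■■■
step 8: ■■■■■■■■■■■□■■■■■■
step 9: ■■■■■■■■■■■■■■■■■■
step 10: ■■■■■■■■■■■■■■■■■■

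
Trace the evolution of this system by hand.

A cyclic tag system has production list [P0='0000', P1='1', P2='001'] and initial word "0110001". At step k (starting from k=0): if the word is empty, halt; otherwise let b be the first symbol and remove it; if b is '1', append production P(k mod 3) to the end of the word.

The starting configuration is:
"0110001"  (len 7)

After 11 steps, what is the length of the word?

6

k=0  "0110001"  (len 7)
k=1  "110001"  (len 6)
k=2  "100011"  (len 6)
k=3  "00011001"  (len 8)
k=4  "0011001"  (len 7)
k=5  "011001"  (len 6)
k=6  "11001"  (len 5)
k=7  "10010000"  (len 8)
k=8  "00100001"  (len 8)
k=9  "0100001"  (len 7)
k=10  "100001"  (len 6)
k=11  "000011"  (len 6)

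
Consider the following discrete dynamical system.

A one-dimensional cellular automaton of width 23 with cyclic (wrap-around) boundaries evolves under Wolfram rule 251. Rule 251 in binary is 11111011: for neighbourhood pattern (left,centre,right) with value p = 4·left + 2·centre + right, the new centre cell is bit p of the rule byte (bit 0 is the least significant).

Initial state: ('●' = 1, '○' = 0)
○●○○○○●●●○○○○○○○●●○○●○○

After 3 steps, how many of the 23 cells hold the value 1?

t=0: ○●○○○○●●●○○○○○○○●●○○●○○
t=1: ●○●●●●●●●●●●●●●●●●●●○●●
t=2: ●●●●●●●●●●●●●●●●●●●●●●●
t=3: ●●●●●●●●●●●●●●●●●●●●●●●

23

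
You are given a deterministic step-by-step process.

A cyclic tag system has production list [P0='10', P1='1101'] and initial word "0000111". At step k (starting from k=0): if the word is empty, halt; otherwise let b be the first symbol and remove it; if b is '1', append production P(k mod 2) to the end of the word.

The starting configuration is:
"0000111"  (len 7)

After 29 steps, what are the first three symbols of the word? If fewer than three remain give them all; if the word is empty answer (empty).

gen 0: "0000111"  (len 7)
gen 1: "000111"  (len 6)
gen 2: "00111"  (len 5)
gen 3: "0111"  (len 4)
gen 4: "111"  (len 3)
gen 5: "1110"  (len 4)
gen 6: "1101101"  (len 7)
gen 7: "10110110"  (len 8)
gen 8: "01101101101"  (len 11)
gen 9: "1101101101"  (len 10)
gen 10: "1011011011101"  (len 13)
gen 11: "01101101110110"  (len 14)
gen 12: "1101101110110"  (len 13)
gen 13: "10110111011010"  (len 14)
gen 14: "01101110110101101"  (len 17)
gen 15: "1101110110101101"  (len 16)
gen 16: "1011101101011011101"  (len 19)
gen 17: "01110110101101110110"  (len 20)
gen 18: "1110110101101110110"  (len 19)
gen 19: "11011010110111011010"  (len 20)
gen 20: "10110101101110110101101"  (len 23)
gen 21: "011010110111011010110110"  (len 24)
gen 22: "11010110111011010110110"  (len 23)
gen 23: "101011011101101011011010"  (len 24)
gen 24: "010110111011010110110101101"  (len 27)
gen 25: "10110111011010110110101101"  (len 26)
gen 26: "01101110110101101101011011101"  (len 29)
gen 27: "1101110110101101101011011101"  (len 28)
gen 28: "1011101101011011010110111011101"  (len 31)
gen 29: "01110110101101101011011101110110"  (len 32)

011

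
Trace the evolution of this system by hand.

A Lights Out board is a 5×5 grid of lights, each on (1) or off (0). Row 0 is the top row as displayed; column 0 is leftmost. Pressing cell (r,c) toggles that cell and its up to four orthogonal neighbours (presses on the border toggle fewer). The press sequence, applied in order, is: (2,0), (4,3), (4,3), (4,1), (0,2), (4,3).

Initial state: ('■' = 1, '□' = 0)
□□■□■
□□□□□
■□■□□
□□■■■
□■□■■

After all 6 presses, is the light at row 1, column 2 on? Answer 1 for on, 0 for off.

1

step 0: □□■□■
□□□□□
■□■□□
□□■■■
□■□■■
step 1: □□■□■
■□□□□
□■■□□
■□■■■
□■□■■
step 2: □□■□■
■□□□□
□■■□□
■□■□■
□■■□□
step 3: □□■□■
■□□□□
□■■□□
■□■■■
□■□■■
step 4: □□■□■
■□□□□
□■■□□
■■■■■
■□■■■
step 5: □■□■■
■□■□□
□■■□□
■■■■■
■□■■■
step 6: □■□■■
■□■□□
□■■□□
■■■□■
■□□□□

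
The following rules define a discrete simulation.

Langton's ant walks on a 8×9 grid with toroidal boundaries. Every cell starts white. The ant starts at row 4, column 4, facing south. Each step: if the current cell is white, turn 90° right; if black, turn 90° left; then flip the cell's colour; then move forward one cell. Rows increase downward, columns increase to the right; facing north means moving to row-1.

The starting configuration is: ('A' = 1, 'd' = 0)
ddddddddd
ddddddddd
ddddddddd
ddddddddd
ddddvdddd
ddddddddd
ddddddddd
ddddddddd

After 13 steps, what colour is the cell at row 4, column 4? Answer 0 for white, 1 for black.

1

0) ddddddddd
ddddddddd
ddddddddd
ddddddddd
ddddvdddd
ddddddddd
ddddddddd
ddddddddd
1) ddddddddd
ddddddddd
ddddddddd
ddddddddd
ddd<Adddd
ddddddddd
ddddddddd
ddddddddd
2) ddddddddd
ddddddddd
ddddddddd
ddd^ddddd
dddAAdddd
ddddddddd
ddddddddd
ddddddddd
3) ddddddddd
ddddddddd
ddddddddd
dddA>dddd
dddAAdddd
ddddddddd
ddddddddd
ddddddddd
4) ddddddddd
ddddddddd
ddddddddd
dddAAdddd
dddAvdddd
ddddddddd
ddddddddd
ddddddddd
5) ddddddddd
ddddddddd
ddddddddd
dddAAdddd
dddAd>ddd
ddddddddd
ddddddddd
ddddddddd
6) ddddddddd
ddddddddd
ddddddddd
dddAAdddd
dddAdAddd
dddddvddd
ddddddddd
ddddddddd
7) ddddddddd
ddddddddd
ddddddddd
dddAAdddd
dddAdAddd
dddd<Addd
ddddddddd
ddddddddd
8) ddddddddd
ddddddddd
ddddddddd
dddAAdddd
dddA^Addd
ddddAAddd
ddddddddd
ddddddddd
9) ddddddddd
ddddddddd
ddddddddd
dddAAdddd
dddAA>ddd
ddddAAddd
ddddddddd
ddddddddd
10) ddddddddd
ddddddddd
ddddddddd
dddAA^ddd
dddAAdddd
ddddAAddd
ddddddddd
ddddddddd
11) ddddddddd
ddddddddd
ddddddddd
dddAAA>dd
dddAAdddd
ddddAAddd
ddddddddd
ddddddddd
12) ddddddddd
ddddddddd
ddddddddd
dddAAAAdd
dddAAdvdd
ddddAAddd
ddddddddd
ddddddddd
13) ddddddddd
ddddddddd
ddddddddd
dddAAAAdd
dddAA<Add
ddddAAddd
ddddddddd
ddddddddd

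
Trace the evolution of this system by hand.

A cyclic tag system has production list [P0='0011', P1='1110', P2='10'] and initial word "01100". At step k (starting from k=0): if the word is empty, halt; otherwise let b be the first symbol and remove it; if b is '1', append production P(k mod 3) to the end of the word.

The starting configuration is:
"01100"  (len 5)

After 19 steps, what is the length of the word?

22

gen 0: "01100"  (len 5)
gen 1: "1100"  (len 4)
gen 2: "1001110"  (len 7)
gen 3: "00111010"  (len 8)
gen 4: "0111010"  (len 7)
gen 5: "111010"  (len 6)
gen 6: "1101010"  (len 7)
gen 7: "1010100011"  (len 10)
gen 8: "0101000111110"  (len 13)
gen 9: "101000111110"  (len 12)
gen 10: "010001111100011"  (len 15)
gen 11: "10001111100011"  (len 14)
gen 12: "000111110001110"  (len 15)
gen 13: "00111110001110"  (len 14)
gen 14: "0111110001110"  (len 13)
gen 15: "111110001110"  (len 12)
gen 16: "111100011100011"  (len 15)
gen 17: "111000111000111110"  (len 18)
gen 18: "1100011100011111010"  (len 19)
gen 19: "1000111000111110100011"  (len 22)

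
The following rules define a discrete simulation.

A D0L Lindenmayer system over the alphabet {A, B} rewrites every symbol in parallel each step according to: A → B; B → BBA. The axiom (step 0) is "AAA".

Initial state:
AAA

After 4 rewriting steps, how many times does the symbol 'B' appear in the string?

[0] AAA
[1] BBB
[2] BBABBABBA
[3] BBABBABBBABBABBBABBAB
[4] BBABBABBBABBABBBABBABBABBBABBABBBABBABBABBBABBABBBA

36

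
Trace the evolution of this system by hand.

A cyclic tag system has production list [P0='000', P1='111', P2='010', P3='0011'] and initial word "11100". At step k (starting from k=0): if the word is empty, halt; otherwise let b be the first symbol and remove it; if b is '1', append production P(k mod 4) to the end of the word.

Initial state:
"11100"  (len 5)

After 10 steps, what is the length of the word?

k=0  "11100"  (len 5)
k=1  "1100000"  (len 7)
k=2  "100000111"  (len 9)
k=3  "00000111010"  (len 11)
k=4  "0000111010"  (len 10)
k=5  "000111010"  (len 9)
k=6  "00111010"  (len 8)
k=7  "0111010"  (len 7)
k=8  "111010"  (len 6)
k=9  "11010000"  (len 8)
k=10  "1010000111"  (len 10)

10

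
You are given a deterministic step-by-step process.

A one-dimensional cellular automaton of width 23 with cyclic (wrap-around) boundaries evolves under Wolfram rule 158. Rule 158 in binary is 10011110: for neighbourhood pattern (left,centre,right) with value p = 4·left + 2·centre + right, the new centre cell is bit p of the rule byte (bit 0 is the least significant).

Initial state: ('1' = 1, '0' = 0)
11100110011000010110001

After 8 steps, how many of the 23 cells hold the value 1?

13

gen 0: 11100110011000010110001
gen 1: 11011101110100110101011
gen 2: 10011001100111100101011
gen 3: 01110111011111011101011
gen 4: 01100110011110011001010
gen 5: 11011101111101110111011
gen 6: 10011001111001100110011
gen 7: 01110111110111011101111
gen 8: 01100111100110011001110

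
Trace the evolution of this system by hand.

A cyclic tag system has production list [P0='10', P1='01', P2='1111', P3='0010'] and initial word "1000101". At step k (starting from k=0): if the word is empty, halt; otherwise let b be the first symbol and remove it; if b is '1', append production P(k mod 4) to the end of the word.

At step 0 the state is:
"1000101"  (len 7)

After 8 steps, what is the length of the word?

0) "1000101"  (len 7)
1) "00010110"  (len 8)
2) "0010110"  (len 7)
3) "010110"  (len 6)
4) "10110"  (len 5)
5) "011010"  (len 6)
6) "11010"  (len 5)
7) "10101111"  (len 8)
8) "01011110010"  (len 11)

11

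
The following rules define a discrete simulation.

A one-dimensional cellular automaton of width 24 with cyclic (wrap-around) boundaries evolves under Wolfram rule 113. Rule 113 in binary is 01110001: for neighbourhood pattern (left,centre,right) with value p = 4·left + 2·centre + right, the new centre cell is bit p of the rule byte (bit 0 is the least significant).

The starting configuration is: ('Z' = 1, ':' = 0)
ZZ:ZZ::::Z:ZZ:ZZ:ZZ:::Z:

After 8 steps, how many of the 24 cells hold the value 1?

12

k=0  ZZ:ZZ::::Z:ZZ:ZZ:ZZ:::Z:
k=1  :ZZ:ZZZZ::Z:ZZ:ZZ:ZZZ::Z
k=2  Z:ZZ:::ZZ::Z:ZZ:ZZ::ZZ::
k=3  :Z:ZZZ::ZZ::Z:ZZ:ZZ::ZZ:
k=4  ::Z::ZZ::ZZ::Z:ZZ:ZZ::ZZ
k=5  Z::Z::ZZ::ZZ::Z:ZZ:ZZ::Z
k=6  ZZ::Z::ZZ::ZZ::Z:ZZ:ZZ::
k=7  :ZZ::Z::ZZ::ZZ::Z:ZZ:ZZ:
k=8  ::ZZ::Z::ZZ::ZZ::Z:ZZ:ZZ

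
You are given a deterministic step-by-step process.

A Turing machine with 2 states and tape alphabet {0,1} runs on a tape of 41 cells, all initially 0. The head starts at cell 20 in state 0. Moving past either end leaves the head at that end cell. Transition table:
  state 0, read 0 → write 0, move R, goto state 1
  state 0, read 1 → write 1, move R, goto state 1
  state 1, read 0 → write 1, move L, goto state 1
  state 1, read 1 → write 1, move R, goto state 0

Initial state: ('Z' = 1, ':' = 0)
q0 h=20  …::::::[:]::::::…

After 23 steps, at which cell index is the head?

0

[0] q0 h=20  …::::::[:]::::::…
[1] q1 h=21  …::::::[:]::::::…
[2] q1 h=20  …::::::[:]Z:::::…
[3] q1 h=19  …::::::[:]ZZ::::…
[4] q1 h=18  …::::::[:]ZZZ:::…
[5] q1 h=17  …::::::[:]ZZZZ::…
[6] q1 h=16  …::::::[:]ZZZZZ:…
[7] q1 h=15  …::::::[:]ZZZZZZ…
[8] q1 h=14  …::::::[:]ZZZZZZ…
[9] q1 h=13  …::::::[:]ZZZZZZ…
[10] q1 h=12  …::::::[:]ZZZZZZ…
[11] q1 h=11  …::::::[:]ZZZZZZ…
[12] q1 h=10  …::::::[:]ZZZZZZ…
[13] q1 h= 9  …::::::[:]ZZZZZZ…
[14] q1 h= 8  …::::::[:]ZZZZZZ…
[15] q1 h= 7  …::::::[:]ZZZZZZ…
[16] q1 h= 6  |::::::[:]ZZZZZZ…
[17] q1 h= 5  |:::::[:]ZZZZZZ…
[18] q1 h= 4  |::::[:]ZZZZZZ…
[19] q1 h= 3  |:::[:]ZZZZZZ…
[20] q1 h= 2  |::[:]ZZZZZZ…
[21] q1 h= 1  |:[:]ZZZZZZ…
[22] q1 h= 0  |[:]ZZZZZZ…
[23] q1 h= 0  |[Z]ZZZZZZ…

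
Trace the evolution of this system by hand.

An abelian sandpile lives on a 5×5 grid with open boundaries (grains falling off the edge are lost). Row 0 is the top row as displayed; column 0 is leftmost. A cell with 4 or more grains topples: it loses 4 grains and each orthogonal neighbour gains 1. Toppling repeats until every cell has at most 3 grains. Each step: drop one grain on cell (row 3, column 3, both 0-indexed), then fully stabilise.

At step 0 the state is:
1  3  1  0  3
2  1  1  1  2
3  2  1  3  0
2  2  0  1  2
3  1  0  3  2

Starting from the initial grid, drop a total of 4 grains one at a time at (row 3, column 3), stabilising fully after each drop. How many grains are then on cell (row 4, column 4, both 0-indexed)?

t=0: 1  3  1  0  3
2  1  1  1  2
3  2  1  3  0
2  2  0  1  2
3  1  0  3  2
t=1: 1  3  1  0  3
2  1  1  1  2
3  2  1  3  0
2  2  0  2  2
3  1  0  3  2
t=2: 1  3  1  0  3
2  1  1  1  2
3  2  1  3  0
2  2  0  3  2
3  1  0  3  2
t=3: 1  3  1  0  3
2  1  1  2  2
3  2  2  0  1
2  2  1  2  3
3  1  1  0  3
t=4: 1  3  1  0  3
2  1  1  2  2
3  2  2  0  1
2  2  1  3  3
3  1  1  0  3

3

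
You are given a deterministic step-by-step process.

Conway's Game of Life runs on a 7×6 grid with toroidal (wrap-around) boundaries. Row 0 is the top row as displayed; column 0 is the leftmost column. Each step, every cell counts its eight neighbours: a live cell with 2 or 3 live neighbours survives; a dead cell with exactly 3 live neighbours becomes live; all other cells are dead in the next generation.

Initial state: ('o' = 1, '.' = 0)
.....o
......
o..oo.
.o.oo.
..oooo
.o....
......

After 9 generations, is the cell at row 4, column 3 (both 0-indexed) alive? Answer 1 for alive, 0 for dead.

t=0: .....o
......
o..oo.
.o.oo.
..oooo
.o....
......
t=1: ......
....oo
..oooo
oo....
oo...o
..ooo.
......
t=2: ......
.....o
.ooo..
...o..
...ooo
oooooo
...o..
t=3: ......
..o...
..ooo.
......
.o....
oo....
oo.o.o
t=4: ooo...
..o...
..oo..
..oo..
oo....
.....o
.oo..o
t=5: o..o..
......
.o....
...o..
ooo...
..o..o
..o..o
t=6: ......
......
......
o.....
oooo..
..oo.o
oooooo
t=7: oooooo
......
......
o.o...
o..ooo
......
oo...o
t=8: ..ooo.
oooooo
......
oo.oo.
oo.ooo
.o....
...o..
t=9: o.....
oo...o
......
.o.o..
...o..
.o.o.o
...oo.

1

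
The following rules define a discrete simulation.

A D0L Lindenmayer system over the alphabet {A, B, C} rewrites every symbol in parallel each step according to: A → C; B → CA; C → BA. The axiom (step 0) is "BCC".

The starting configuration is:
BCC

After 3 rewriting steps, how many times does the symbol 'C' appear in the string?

gen 0: BCC
gen 1: CABABA
gen 2: BACCACCAC
gen 3: CACBABACBABACBA

4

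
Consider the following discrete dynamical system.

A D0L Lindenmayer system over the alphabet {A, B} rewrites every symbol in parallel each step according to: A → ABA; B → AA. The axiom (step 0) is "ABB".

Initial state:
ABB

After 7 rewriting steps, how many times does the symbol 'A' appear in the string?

step 0: ABB
step 1: ABAAAAA
step 2: ABAAAABAABAABAABAABA
step 3: ABAAAABAABAABAABAAAABAABAAAABAABAAAABAABAAAABAABAAAABA
step 4: ABAAAABAABAABAABAAAABAABAAAABAABAAAABAABAAAABAABAABAABAAAA…ABAABAABAAAABAABAAAABAABAABAABAAAABAABAAAABAABAABAABAAAABA  (len 148)
step 5: ABAAAABAABAABAABAAAABAABAAAABAABAAAABAABAAAABAABAABAABAAAA…AAAABAABAABAABAAAABAABAAAABAABAAAABAABAAAABAABAABAABAAAABA  (len 404)
step 6: ABAAAABAABAABAABAAAABAABAAAABAABAAAABAABAAAABAABAABAABAAAA…AAAABAABAABAABAAAABAABAAAABAABAAAABAABAAAABAABAABAABAAAABA  (len 1104)
step 7: ABAAAABAABAABAABAAAABAABAAAABAABAAAABAABAAAABAABAABAABAAAA…AAAABAABAABAABAAAABAABAAAABAABAAAABAABAAAABAABAABAABAAAABA  (len 3016)

2208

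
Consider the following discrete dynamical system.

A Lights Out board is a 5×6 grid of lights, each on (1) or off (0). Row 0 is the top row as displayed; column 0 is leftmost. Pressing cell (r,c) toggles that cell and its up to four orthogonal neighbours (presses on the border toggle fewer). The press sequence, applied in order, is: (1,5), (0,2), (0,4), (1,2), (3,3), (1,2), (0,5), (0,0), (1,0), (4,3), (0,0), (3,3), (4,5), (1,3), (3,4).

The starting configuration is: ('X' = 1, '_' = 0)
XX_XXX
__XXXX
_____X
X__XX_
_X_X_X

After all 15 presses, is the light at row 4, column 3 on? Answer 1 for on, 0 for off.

step 0: XX_XXX
__XXXX
_____X
X__XX_
_X_X_X
step 1: XX_XX_
__XX__
______
X__XX_
_X_X_X
step 2: X_X_X_
___X__
______
X__XX_
_X_X_X
step 3: X_XX_X
___XX_
______
X__XX_
_X_X_X
step 4: X__X_X
_XX_X_
__X___
X__XX_
_X_X_X
step 5: X__X_X
_XX_X_
__XX__
X_X___
_X___X
step 6: X_XX_X
___XX_
___X__
X_X___
_X___X
step 7: X_XXX_
___XXX
___X__
X_X___
_X___X
step 8: _XXXX_
X__XXX
___X__
X_X___
_X___X
step 9: XXXXX_
_X_XXX
X__X__
X_X___
_X___X
step 10: XXXXX_
_X_XXX
X__X__
X_XX__
_XXXXX
step 11: __XXX_
XX_XXX
X__X__
X_XX__
_XXXXX
step 12: __XXX_
XX_XXX
X_____
X___X_
_XX_XX
step 13: __XXX_
XX_XXX
X_____
X___XX
_XX___
step 14: __X_X_
XXX__X
X__X__
X___XX
_XX___
step 15: __X_X_
XXX__X
X__XX_
X__X__
_XX_X_

0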